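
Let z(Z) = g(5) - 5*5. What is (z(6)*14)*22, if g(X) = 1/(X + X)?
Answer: -38346/5 ≈ -7669.2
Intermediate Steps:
g(X) = 1/(2*X)
z(Z) = -249/10 (z(Z) = (½)/5 - 5*5 = (½)*(⅕) - 25 = ⅒ - 25 = -249/10)
(z(6)*14)*22 = -249/10*14*22 = -1743/5*22 = -38346/5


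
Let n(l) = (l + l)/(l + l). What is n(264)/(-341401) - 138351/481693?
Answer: -47233651444/164450471893 ≈ -0.28722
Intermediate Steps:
n(l) = 1 (n(l) = (2*l)/((2*l)) = (2*l)*(1/(2*l)) = 1)
n(264)/(-341401) - 138351/481693 = 1/(-341401) - 138351/481693 = 1*(-1/341401) - 138351*1/481693 = -1/341401 - 138351/481693 = -47233651444/164450471893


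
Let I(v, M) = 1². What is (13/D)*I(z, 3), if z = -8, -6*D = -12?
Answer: 13/2 ≈ 6.5000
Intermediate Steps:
D = 2 (D = -⅙*(-12) = 2)
I(v, M) = 1
(13/D)*I(z, 3) = (13/2)*1 = 13/2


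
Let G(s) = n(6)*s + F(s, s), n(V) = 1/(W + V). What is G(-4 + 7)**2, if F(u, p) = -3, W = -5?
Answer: 0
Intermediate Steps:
n(V) = 1/(-5 + V)
G(s) = -3 + s (G(s) = s/(-5 + 6) - 3 = s/1 - 3 = 1*s - 3 = s - 3 = -3 + s)
G(-4 + 7)**2 = (-3 + (-4 + 7))**2 = (-3 + 3)**2 = 0**2 = 0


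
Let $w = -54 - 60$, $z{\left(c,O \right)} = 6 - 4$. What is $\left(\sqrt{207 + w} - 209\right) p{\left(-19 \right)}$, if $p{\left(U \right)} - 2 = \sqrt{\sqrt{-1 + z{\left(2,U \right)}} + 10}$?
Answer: $- \left(2 + \sqrt{11}\right) \left(209 - \sqrt{93}\right) \approx -1059.9$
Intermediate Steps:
$z{\left(c,O \right)} = 2$ ($z{\left(c,O \right)} = 6 - 4 = 2$)
$w = -114$ ($w = -54 - 60 = -114$)
$p{\left(U \right)} = 2 + \sqrt{11}$ ($p{\left(U \right)} = 2 + \sqrt{\sqrt{-1 + 2} + 10} = 2 + \sqrt{\sqrt{1} + 10} = 2 + \sqrt{1 + 10} = 2 + \sqrt{11}$)
$\left(\sqrt{207 + w} - 209\right) p{\left(-19 \right)} = \left(\sqrt{207 - 114} - 209\right) \left(2 + \sqrt{11}\right) = \left(\sqrt{93} - 209\right) \left(2 + \sqrt{11}\right) = \left(-209 + \sqrt{93}\right) \left(2 + \sqrt{11}\right)$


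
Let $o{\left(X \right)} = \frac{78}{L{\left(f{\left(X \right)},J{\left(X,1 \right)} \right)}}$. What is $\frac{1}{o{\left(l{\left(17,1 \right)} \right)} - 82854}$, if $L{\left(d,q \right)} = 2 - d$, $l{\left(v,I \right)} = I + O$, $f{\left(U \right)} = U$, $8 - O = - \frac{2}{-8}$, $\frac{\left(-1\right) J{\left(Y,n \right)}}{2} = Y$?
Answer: $- \frac{9}{745790} \approx -1.2068 \cdot 10^{-5}$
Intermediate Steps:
$J{\left(Y,n \right)} = - 2 Y$
$O = \frac{31}{4}$ ($O = 8 - - \frac{2}{-8} = 8 - \left(-2\right) \left(- \frac{1}{8}\right) = 8 - \frac{1}{4} = \frac{31}{4} \approx 7.75$)
$l{\left(v,I \right)} = \frac{31}{4} + I$ ($l{\left(v,I \right)} = I + \frac{31}{4} = \frac{31}{4} + I$)
$o{\left(X \right)} = \frac{78}{2 - X}$
$\frac{1}{o{\left(l{\left(17,1 \right)} \right)} - 82854} = \frac{1}{- \frac{78}{-2 + \left(\frac{31}{4} + 1\right)} - 82854} = \frac{1}{- \frac{78}{-2 + \frac{35}{4}} - 82854} = \frac{1}{- \frac{78}{\frac{27}{4}} - 82854} = \frac{1}{\left(-78\right) \frac{4}{27} - 82854} = \frac{1}{- \frac{104}{9} - 82854} = \frac{1}{- \frac{745790}{9}} = - \frac{9}{745790}$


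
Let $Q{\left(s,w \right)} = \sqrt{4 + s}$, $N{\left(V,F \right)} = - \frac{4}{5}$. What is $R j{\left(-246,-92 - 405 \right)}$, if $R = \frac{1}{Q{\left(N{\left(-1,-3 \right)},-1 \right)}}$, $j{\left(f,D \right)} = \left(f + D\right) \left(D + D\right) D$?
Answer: $- \frac{183527687 \sqrt{5}}{2} \approx -2.0519 \cdot 10^{8}$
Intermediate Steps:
$N{\left(V,F \right)} = - \frac{4}{5}$ ($N{\left(V,F \right)} = \left(-4\right) \frac{1}{5} = - \frac{4}{5}$)
$j{\left(f,D \right)} = 2 D^{2} \left(D + f\right)$ ($j{\left(f,D \right)} = \left(D + f\right) 2 D D = 2 D \left(D + f\right) D = 2 D^{2} \left(D + f\right)$)
$R = \frac{\sqrt{5}}{4}$ ($R = \frac{1}{\sqrt{4 - \frac{4}{5}}} = \frac{1}{\sqrt{\frac{16}{5}}} = \frac{1}{\frac{4}{5} \sqrt{5}} = \frac{\sqrt{5}}{4} \approx 0.55902$)
$R j{\left(-246,-92 - 405 \right)} = \frac{\sqrt{5}}{4} \cdot 2 \left(-92 - 405\right)^{2} \left(\left(-92 - 405\right) - 246\right) = \frac{\sqrt{5}}{4} \cdot 2 \left(-497\right)^{2} \left(-497 - 246\right) = \frac{\sqrt{5}}{4} \cdot 2 \cdot 247009 \left(-743\right) = \frac{\sqrt{5}}{4} \left(-367055374\right) = - \frac{183527687 \sqrt{5}}{2}$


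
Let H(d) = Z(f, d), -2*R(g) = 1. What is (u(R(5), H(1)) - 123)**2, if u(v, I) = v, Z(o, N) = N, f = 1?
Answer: 61009/4 ≈ 15252.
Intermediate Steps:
R(g) = -1/2 (R(g) = -1/2*1 = -1/2)
H(d) = d
(u(R(5), H(1)) - 123)**2 = (-1/2 - 123)**2 = (-247/2)**2 = 61009/4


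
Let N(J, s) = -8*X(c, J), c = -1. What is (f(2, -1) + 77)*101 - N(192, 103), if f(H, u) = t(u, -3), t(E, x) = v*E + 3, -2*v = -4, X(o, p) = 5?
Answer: 7918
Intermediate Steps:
v = 2 (v = -½*(-4) = 2)
t(E, x) = 3 + 2*E (t(E, x) = 2*E + 3 = 3 + 2*E)
N(J, s) = -40 (N(J, s) = -8*5 = -40)
f(H, u) = 3 + 2*u
(f(2, -1) + 77)*101 - N(192, 103) = ((3 + 2*(-1)) + 77)*101 - 1*(-40) = ((3 - 2) + 77)*101 + 40 = (1 + 77)*101 + 40 = 78*101 + 40 = 7878 + 40 = 7918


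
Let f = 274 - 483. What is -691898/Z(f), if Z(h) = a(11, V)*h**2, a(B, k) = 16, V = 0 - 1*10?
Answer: -345949/349448 ≈ -0.98999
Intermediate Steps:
V = -10 (V = 0 - 10 = -10)
f = -209
Z(h) = 16*h**2
-691898/Z(f) = -691898/(16*(-209)**2) = -691898/(16*43681) = -691898/698896 = -691898*1/698896 = -345949/349448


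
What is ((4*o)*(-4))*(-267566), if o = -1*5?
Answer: -21405280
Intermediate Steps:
o = -5
((4*o)*(-4))*(-267566) = ((4*(-5))*(-4))*(-267566) = -20*(-4)*(-267566) = 80*(-267566) = -21405280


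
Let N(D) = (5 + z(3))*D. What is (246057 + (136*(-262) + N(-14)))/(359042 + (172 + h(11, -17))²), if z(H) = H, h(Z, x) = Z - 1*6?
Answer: 210313/390371 ≈ 0.53875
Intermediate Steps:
h(Z, x) = -6 + Z (h(Z, x) = Z - 6 = -6 + Z)
N(D) = 8*D (N(D) = (5 + 3)*D = 8*D)
(246057 + (136*(-262) + N(-14)))/(359042 + (172 + h(11, -17))²) = (246057 + (136*(-262) + 8*(-14)))/(359042 + (172 + (-6 + 11))²) = (246057 + (-35632 - 112))/(359042 + (172 + 5)²) = (246057 - 35744)/(359042 + 177²) = 210313/(359042 + 31329) = 210313/390371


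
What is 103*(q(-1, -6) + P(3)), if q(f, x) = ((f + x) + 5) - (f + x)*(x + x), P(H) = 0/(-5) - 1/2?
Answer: -17819/2 ≈ -8909.5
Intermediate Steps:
P(H) = -½ (P(H) = 0*(-⅕) - 1*½ = 0 - ½ = -½)
q(f, x) = 5 + f + x - 2*x*(f + x) (q(f, x) = (5 + f + x) - (f + x)*2*x = (5 + f + x) - 2*x*(f + x) = 5 + f + x - 2*x*(f + x))
103*(q(-1, -6) + P(3)) = 103*((5 - 1 - 6 - 2*(-6)² - 2*(-1)*(-6)) - ½) = 103*((5 - 1 - 6 - 2*36 - 12) - ½) = 103*((5 - 1 - 6 - 72 - 12) - ½) = 103*(-86 - ½) = 103*(-173/2) = -17819/2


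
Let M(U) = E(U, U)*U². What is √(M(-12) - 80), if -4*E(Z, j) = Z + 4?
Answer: 4*√13 ≈ 14.422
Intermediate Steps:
E(Z, j) = -1 - Z/4 (E(Z, j) = -(Z + 4)/4 = -(4 + Z)/4 = -1 - Z/4)
M(U) = U²*(-1 - U/4) (M(U) = (-1 - U/4)*U² = U²*(-1 - U/4))
√(M(-12) - 80) = √((¼)*(-12)²*(-4 - 1*(-12)) - 80) = √((¼)*144*(-4 + 12) - 80) = √((¼)*144*8 - 80) = √(288 - 80) = √208 = 4*√13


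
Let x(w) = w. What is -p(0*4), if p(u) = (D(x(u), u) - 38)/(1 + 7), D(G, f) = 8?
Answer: 15/4 ≈ 3.7500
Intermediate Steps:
p(u) = -15/4 (p(u) = (8 - 38)/(1 + 7) = -30/8 = -30*⅛ = -15/4)
-p(0*4) = -1*(-15/4) = 15/4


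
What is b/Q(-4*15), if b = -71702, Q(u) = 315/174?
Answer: -4158716/105 ≈ -39607.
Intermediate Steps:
Q(u) = 105/58 (Q(u) = 315*(1/174) = 105/58)
b/Q(-4*15) = -71702/105/58 = -71702*58/105 = -4158716/105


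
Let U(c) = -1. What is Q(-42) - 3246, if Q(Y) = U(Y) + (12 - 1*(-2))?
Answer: -3233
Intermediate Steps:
Q(Y) = 13 (Q(Y) = -1 + (12 - 1*(-2)) = -1 + (12 + 2) = -1 + 14 = 13)
Q(-42) - 3246 = 13 - 3246 = -3233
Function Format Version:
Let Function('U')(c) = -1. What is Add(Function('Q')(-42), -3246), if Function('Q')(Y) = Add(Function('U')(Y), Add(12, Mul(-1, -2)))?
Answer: -3233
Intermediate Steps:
Function('Q')(Y) = 13 (Function('Q')(Y) = Add(-1, Add(12, Mul(-1, -2))) = Add(-1, Add(12, 2)) = Add(-1, 14) = 13)
Add(Function('Q')(-42), -3246) = Add(13, -3246) = -3233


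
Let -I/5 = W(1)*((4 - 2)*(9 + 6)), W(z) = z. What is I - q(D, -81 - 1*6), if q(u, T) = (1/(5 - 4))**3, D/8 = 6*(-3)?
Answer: -151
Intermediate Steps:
D = -144 (D = 8*(6*(-3)) = 8*(-18) = -144)
I = -150 (I = -5*(4 - 2)*(9 + 6) = -5*2*15 = -5*30 = -150)
q(u, T) = 1 (q(u, T) = (1/1)**3 = 1**3 = 1)
I - q(D, -81 - 1*6) = -150 - 1*1 = -150 - 1 = -151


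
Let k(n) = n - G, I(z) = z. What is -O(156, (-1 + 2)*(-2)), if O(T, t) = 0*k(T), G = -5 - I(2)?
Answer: 0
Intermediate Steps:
G = -7 (G = -5 - 1*2 = -5 - 2 = -7)
k(n) = 7 + n (k(n) = n - 1*(-7) = n + 7 = 7 + n)
O(T, t) = 0 (O(T, t) = 0*(7 + T) = 0)
-O(156, (-1 + 2)*(-2)) = -1*0 = 0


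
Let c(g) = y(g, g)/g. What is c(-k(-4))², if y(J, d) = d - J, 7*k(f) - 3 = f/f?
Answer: 0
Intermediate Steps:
k(f) = 4/7 (k(f) = 3/7 + (f/f)/7 = 3/7 + (⅐)*1 = 3/7 + ⅐ = 4/7)
c(g) = 0 (c(g) = (g - g)/g = 0/g = 0)
c(-k(-4))² = 0² = 0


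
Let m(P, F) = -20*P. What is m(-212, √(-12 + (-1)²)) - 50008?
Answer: -45768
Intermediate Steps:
m(-212, √(-12 + (-1)²)) - 50008 = -20*(-212) - 50008 = 4240 - 50008 = -45768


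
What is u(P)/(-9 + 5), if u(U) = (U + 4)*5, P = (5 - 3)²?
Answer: -10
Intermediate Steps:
P = 4 (P = 2² = 4)
u(U) = 20 + 5*U (u(U) = (4 + U)*5 = 20 + 5*U)
u(P)/(-9 + 5) = (20 + 5*4)/(-9 + 5) = (20 + 20)/(-4) = 40*(-¼) = -10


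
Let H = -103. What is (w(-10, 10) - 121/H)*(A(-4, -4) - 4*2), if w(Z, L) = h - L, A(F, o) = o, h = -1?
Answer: 12144/103 ≈ 117.90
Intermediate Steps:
w(Z, L) = -1 - L
(w(-10, 10) - 121/H)*(A(-4, -4) - 4*2) = ((-1 - 1*10) - 121/(-103))*(-4 - 4*2) = ((-1 - 10) - 121*(-1/103))*(-4 - 8) = (-11 + 121/103)*(-12) = -1012/103*(-12) = 12144/103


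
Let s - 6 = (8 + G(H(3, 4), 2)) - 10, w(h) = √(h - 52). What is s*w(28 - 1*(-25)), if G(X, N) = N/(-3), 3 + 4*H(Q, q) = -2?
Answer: 10/3 ≈ 3.3333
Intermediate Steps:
H(Q, q) = -5/4 (H(Q, q) = -¾ + (¼)*(-2) = -¾ - ½ = -5/4)
G(X, N) = -N/3 (G(X, N) = N*(-⅓) = -N/3)
w(h) = √(-52 + h)
s = 10/3 (s = 6 + ((8 - ⅓*2) - 10) = 6 + ((8 - ⅔) - 10) = 6 + (22/3 - 10) = 6 - 8/3 = 10/3 ≈ 3.3333)
s*w(28 - 1*(-25)) = 10*√(-52 + (28 - 1*(-25)))/3 = 10*√(-52 + (28 + 25))/3 = 10*√(-52 + 53)/3 = 10*√1/3 = (10/3)*1 = 10/3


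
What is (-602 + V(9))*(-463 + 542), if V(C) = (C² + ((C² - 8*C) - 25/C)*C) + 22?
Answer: -34997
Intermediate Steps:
V(C) = 22 + C² + C*(C² - 25/C - 8*C) (V(C) = (C² + (C² - 25/C - 8*C)*C) + 22 = (C² + C*(C² - 25/C - 8*C)) + 22 = 22 + C² + C*(C² - 25/C - 8*C))
(-602 + V(9))*(-463 + 542) = (-602 + (-3 + 9³ - 7*9²))*(-463 + 542) = (-602 + (-3 + 729 - 7*81))*79 = (-602 + (-3 + 729 - 567))*79 = (-602 + 159)*79 = -443*79 = -34997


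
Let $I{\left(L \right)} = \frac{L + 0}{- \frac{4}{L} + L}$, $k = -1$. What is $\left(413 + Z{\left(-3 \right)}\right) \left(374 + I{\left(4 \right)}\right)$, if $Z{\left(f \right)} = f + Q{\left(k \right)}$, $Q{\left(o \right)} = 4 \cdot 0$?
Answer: $\frac{461660}{3} \approx 1.5389 \cdot 10^{5}$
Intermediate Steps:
$Q{\left(o \right)} = 0$
$Z{\left(f \right)} = f$ ($Z{\left(f \right)} = f + 0 = f$)
$I{\left(L \right)} = \frac{L}{L - \frac{4}{L}}$
$\left(413 + Z{\left(-3 \right)}\right) \left(374 + I{\left(4 \right)}\right) = \left(413 - 3\right) \left(374 + \frac{4^{2}}{-4 + 4^{2}}\right) = 410 \left(374 + \frac{16}{-4 + 16}\right) = 410 \left(374 + \frac{16}{12}\right) = 410 \left(374 + 16 \cdot \frac{1}{12}\right) = 410 \left(374 + \frac{4}{3}\right) = 410 \cdot \frac{1126}{3} = \frac{461660}{3}$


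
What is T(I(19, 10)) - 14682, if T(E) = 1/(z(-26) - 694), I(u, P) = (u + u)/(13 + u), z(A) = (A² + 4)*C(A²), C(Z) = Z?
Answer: -6738832451/458986 ≈ -14682.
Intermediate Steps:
z(A) = A²*(4 + A²) (z(A) = (A² + 4)*A² = (4 + A²)*A² = A²*(4 + A²))
I(u, P) = 2*u/(13 + u) (I(u, P) = (2*u)/(13 + u) = 2*u/(13 + u))
T(E) = 1/458986 (T(E) = 1/((-26)²*(4 + (-26)²) - 694) = 1/(676*(4 + 676) - 694) = 1/(676*680 - 694) = 1/(459680 - 694) = 1/458986)
T(I(19, 10)) - 14682 = 1/458986 - 14682 = -6738832451/458986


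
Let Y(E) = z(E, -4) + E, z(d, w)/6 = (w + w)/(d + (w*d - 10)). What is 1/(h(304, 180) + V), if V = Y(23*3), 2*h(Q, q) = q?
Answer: 217/34551 ≈ 0.0062806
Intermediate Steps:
h(Q, q) = q/2
z(d, w) = 12*w/(-10 + d + d*w) (z(d, w) = 6*((w + w)/(d + (w*d - 10))) = 6*((2*w)/(d + (d*w - 10))) = 6*((2*w)/(d + (-10 + d*w))) = 6*((2*w)/(-10 + d + d*w)) = 6*(2*w/(-10 + d + d*w)) = 12*w/(-10 + d + d*w))
Y(E) = E - 48/(-10 - 3*E) (Y(E) = 12*(-4)/(-10 + E + E*(-4)) + E = 12*(-4)/(-10 + E - 4*E) + E = 12*(-4)/(-10 - 3*E) + E = -48/(-10 - 3*E) + E = E - 48/(-10 - 3*E))
V = 15021/217 (V = (48 + 3*(23*3)**2 + 10*(23*3))/(10 + 3*(23*3)) = (48 + 3*69**2 + 10*69)/(10 + 3*69) = (48 + 3*4761 + 690)/(10 + 207) = (48 + 14283 + 690)/217 = (1/217)*15021 = 15021/217 ≈ 69.221)
1/(h(304, 180) + V) = 1/((1/2)*180 + 15021/217) = 1/(90 + 15021/217) = 1/(34551/217) = 217/34551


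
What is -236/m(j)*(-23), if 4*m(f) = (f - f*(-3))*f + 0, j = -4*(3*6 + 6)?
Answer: 1357/2304 ≈ 0.58898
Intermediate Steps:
j = -96 (j = -4*(18 + 6) = -4*24 = -96)
m(f) = f² (m(f) = ((f - f*(-3))*f + 0)/4 = ((f - (-3)*f)*f + 0)/4 = ((f + 3*f)*f + 0)/4 = ((4*f)*f + 0)/4 = (4*f² + 0)/4 = (4*f²)/4 = f²)
-236/m(j)*(-23) = -236/((-96)²)*(-23) = -236/9216*(-23) = -236*1/9216*(-23) = -59/2304*(-23) = 1357/2304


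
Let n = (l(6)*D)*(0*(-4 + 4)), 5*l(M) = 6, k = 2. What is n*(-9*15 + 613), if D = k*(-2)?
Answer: 0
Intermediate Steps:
l(M) = 6/5 (l(M) = (⅕)*6 = 6/5)
D = -4 (D = 2*(-2) = -4)
n = 0 (n = ((6/5)*(-4))*(0*(-4 + 4)) = -0*0 = -24/5*0 = 0)
n*(-9*15 + 613) = 0*(-9*15 + 613) = 0*(-135 + 613) = 0*478 = 0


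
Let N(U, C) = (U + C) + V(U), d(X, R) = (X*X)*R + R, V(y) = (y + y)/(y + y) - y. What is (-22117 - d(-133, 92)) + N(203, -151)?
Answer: -1649747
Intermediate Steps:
V(y) = 1 - y (V(y) = (2*y)/((2*y)) - y = (2*y)*(1/(2*y)) - y = 1 - y)
d(X, R) = R + R*X² (d(X, R) = X²*R + R = R*X² + R = R + R*X²)
N(U, C) = 1 + C (N(U, C) = (U + C) + (1 - U) = (C + U) + (1 - U) = 1 + C)
(-22117 - d(-133, 92)) + N(203, -151) = (-22117 - 92*(1 + (-133)²)) + (1 - 151) = (-22117 - 92*(1 + 17689)) - 150 = (-22117 - 92*17690) - 150 = (-22117 - 1*1627480) - 150 = (-22117 - 1627480) - 150 = -1649597 - 150 = -1649747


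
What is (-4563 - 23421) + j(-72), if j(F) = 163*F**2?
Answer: 817008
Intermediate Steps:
(-4563 - 23421) + j(-72) = (-4563 - 23421) + 163*(-72)**2 = -27984 + 163*5184 = -27984 + 844992 = 817008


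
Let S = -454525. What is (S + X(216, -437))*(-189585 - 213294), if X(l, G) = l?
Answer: 183031555611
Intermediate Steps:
(S + X(216, -437))*(-189585 - 213294) = (-454525 + 216)*(-189585 - 213294) = -454309*(-402879) = 183031555611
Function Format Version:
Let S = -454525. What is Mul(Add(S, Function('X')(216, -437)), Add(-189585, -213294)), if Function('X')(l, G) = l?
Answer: 183031555611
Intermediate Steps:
Mul(Add(S, Function('X')(216, -437)), Add(-189585, -213294)) = Mul(Add(-454525, 216), Add(-189585, -213294)) = Mul(-454309, -402879) = 183031555611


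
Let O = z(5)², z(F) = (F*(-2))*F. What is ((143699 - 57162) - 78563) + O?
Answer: 10474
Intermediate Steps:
z(F) = -2*F² (z(F) = (-2*F)*F = -2*F²)
O = 2500 (O = (-2*5²)² = (-2*25)² = (-50)² = 2500)
((143699 - 57162) - 78563) + O = ((143699 - 57162) - 78563) + 2500 = (86537 - 78563) + 2500 = 7974 + 2500 = 10474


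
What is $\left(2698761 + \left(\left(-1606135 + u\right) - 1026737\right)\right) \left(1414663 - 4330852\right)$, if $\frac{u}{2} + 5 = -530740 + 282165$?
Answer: $1257667746219$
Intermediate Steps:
$u = -497160$ ($u = -10 + 2 \left(-530740 + 282165\right) = -10 + 2 \left(-248575\right) = -10 - 497150 = -497160$)
$\left(2698761 + \left(\left(-1606135 + u\right) - 1026737\right)\right) \left(1414663 - 4330852\right) = \left(2698761 - 3130032\right) \left(1414663 - 4330852\right) = \left(2698761 - 3130032\right) \left(-2916189\right) = \left(-431271\right) \left(-2916189\right) = 1257667746219$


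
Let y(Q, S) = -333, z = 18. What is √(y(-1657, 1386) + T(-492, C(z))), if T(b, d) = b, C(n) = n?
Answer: 5*I*√33 ≈ 28.723*I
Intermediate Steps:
√(y(-1657, 1386) + T(-492, C(z))) = √(-333 - 492) = √(-825) = 5*I*√33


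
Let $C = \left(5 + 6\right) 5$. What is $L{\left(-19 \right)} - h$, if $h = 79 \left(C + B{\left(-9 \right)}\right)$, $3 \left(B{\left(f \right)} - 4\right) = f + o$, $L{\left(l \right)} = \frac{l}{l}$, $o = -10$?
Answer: $- \frac{12479}{3} \approx -4159.7$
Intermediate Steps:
$L{\left(l \right)} = 1$
$C = 55$ ($C = 11 \cdot 5 = 55$)
$B{\left(f \right)} = \frac{2}{3} + \frac{f}{3}$ ($B{\left(f \right)} = 4 + \frac{f - 10}{3} = 4 + \frac{-10 + f}{3} = 4 + \left(- \frac{10}{3} + \frac{f}{3}\right) = \frac{2}{3} + \frac{f}{3}$)
$h = \frac{12482}{3}$ ($h = 79 \left(55 + \left(\frac{2}{3} + \frac{1}{3} \left(-9\right)\right)\right) = 79 \left(55 + \left(\frac{2}{3} - 3\right)\right) = 79 \left(55 - \frac{7}{3}\right) = 79 \cdot \frac{158}{3} = \frac{12482}{3} \approx 4160.7$)
$L{\left(-19 \right)} - h = 1 - \frac{12482}{3} = - \frac{12479}{3}$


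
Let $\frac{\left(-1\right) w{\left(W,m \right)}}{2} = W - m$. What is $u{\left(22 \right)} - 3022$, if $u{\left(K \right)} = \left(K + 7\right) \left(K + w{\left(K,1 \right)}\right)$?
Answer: $-3602$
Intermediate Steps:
$w{\left(W,m \right)} = - 2 W + 2 m$ ($w{\left(W,m \right)} = - 2 \left(W - m\right) = - 2 W + 2 m$)
$u{\left(K \right)} = \left(2 - K\right) \left(7 + K\right)$ ($u{\left(K \right)} = \left(K + 7\right) \left(K - \left(-2 + 2 K\right)\right) = \left(7 + K\right) \left(K - \left(-2 + 2 K\right)\right) = \left(7 + K\right) \left(2 - K\right) = \left(2 - K\right) \left(7 + K\right)$)
$u{\left(22 \right)} - 3022 = \left(14 - 22^{2} - 110\right) - 3022 = \left(14 - 484 - 110\right) - 3022 = -580 - 3022 = -3602$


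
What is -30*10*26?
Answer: -7800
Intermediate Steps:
-30*10*26 = -300*26 = -7800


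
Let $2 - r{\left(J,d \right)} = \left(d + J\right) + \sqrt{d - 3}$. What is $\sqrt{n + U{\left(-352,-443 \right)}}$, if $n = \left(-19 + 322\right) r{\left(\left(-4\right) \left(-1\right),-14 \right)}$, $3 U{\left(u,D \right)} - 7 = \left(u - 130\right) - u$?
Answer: $\sqrt{3595 - 303 i \sqrt{17}} \approx 60.831 - 10.269 i$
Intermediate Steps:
$U{\left(u,D \right)} = -41$ ($U{\left(u,D \right)} = \frac{7}{3} + \frac{\left(u - 130\right) - u}{3} = \frac{7}{3} + \frac{\left(-130 + u\right) - u}{3} = \frac{7}{3} + \frac{1}{3} \left(-130\right) = \frac{7}{3} - \frac{130}{3} = -41$)
$r{\left(J,d \right)} = 2 - J - d - \sqrt{-3 + d}$ ($r{\left(J,d \right)} = 2 - \left(\left(d + J\right) + \sqrt{d - 3}\right) = 2 - \left(\left(J + d\right) + \sqrt{-3 + d}\right) = 2 - \left(J + d + \sqrt{-3 + d}\right) = 2 - J - d - \sqrt{-3 + d}$)
$n = 3636 - 303 i \sqrt{17}$ ($n = \left(-19 + 322\right) \left(2 - \left(-4\right) \left(-1\right) - -14 - \sqrt{-3 - 14}\right) = 303 \left(2 - 4 + 14 - \sqrt{-17}\right) = 303 \left(2 - 4 + 14 - i \sqrt{17}\right) = 303 \left(12 - i \sqrt{17}\right) = 3636 - 303 i \sqrt{17} \approx 3636.0 - 1249.3 i$)
$\sqrt{n + U{\left(-352,-443 \right)}} = \sqrt{\left(3636 - 303 i \sqrt{17}\right) - 41} = \sqrt{3595 - 303 i \sqrt{17}}$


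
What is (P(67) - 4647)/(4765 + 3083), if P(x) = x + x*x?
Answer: -91/7848 ≈ -0.011595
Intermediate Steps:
P(x) = x + x²
(P(67) - 4647)/(4765 + 3083) = (67*(1 + 67) - 4647)/(4765 + 3083) = (67*68 - 4647)/7848 = (4556 - 4647)*(1/7848) = -91*1/7848 = -91/7848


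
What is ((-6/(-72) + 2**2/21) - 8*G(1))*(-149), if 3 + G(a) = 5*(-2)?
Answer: -1305091/84 ≈ -15537.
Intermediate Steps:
G(a) = -13 (G(a) = -3 + 5*(-2) = -3 - 10 = -13)
((-6/(-72) + 2**2/21) - 8*G(1))*(-149) = ((-6/(-72) + 2**2/21) - 8*(-13))*(-149) = ((-6*(-1/72) + 4*(1/21)) + 104)*(-149) = ((1/12 + 4/21) + 104)*(-149) = (23/84 + 104)*(-149) = (8759/84)*(-149) = -1305091/84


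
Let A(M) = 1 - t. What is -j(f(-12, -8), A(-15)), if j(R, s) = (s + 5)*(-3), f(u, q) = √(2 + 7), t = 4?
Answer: 6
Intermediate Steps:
f(u, q) = 3 (f(u, q) = √9 = 3)
A(M) = -3 (A(M) = 1 - 1*4 = 1 - 4 = -3)
j(R, s) = -15 - 3*s (j(R, s) = (5 + s)*(-3) = -15 - 3*s)
-j(f(-12, -8), A(-15)) = -(-15 - 3*(-3)) = -(-15 + 9) = -1*(-6) = 6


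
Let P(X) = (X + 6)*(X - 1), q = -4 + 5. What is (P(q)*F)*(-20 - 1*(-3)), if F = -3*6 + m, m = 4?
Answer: 0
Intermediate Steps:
q = 1
P(X) = (-1 + X)*(6 + X) (P(X) = (6 + X)*(-1 + X) = (-1 + X)*(6 + X))
F = -14 (F = -3*6 + 4 = -18 + 4 = -14)
(P(q)*F)*(-20 - 1*(-3)) = ((-6 + 1² + 5*1)*(-14))*(-20 - 1*(-3)) = ((-6 + 1 + 5)*(-14))*(-20 + 3) = (0*(-14))*(-17) = 0*(-17) = 0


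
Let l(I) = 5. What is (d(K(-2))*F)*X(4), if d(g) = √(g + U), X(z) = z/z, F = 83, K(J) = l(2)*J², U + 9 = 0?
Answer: 83*√11 ≈ 275.28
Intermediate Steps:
U = -9 (U = -9 + 0 = -9)
K(J) = 5*J²
X(z) = 1
d(g) = √(-9 + g) (d(g) = √(g - 9) = √(-9 + g))
(d(K(-2))*F)*X(4) = (√(-9 + 5*(-2)²)*83)*1 = (√(-9 + 5*4)*83)*1 = (√(-9 + 20)*83)*1 = (√11*83)*1 = (83*√11)*1 = 83*√11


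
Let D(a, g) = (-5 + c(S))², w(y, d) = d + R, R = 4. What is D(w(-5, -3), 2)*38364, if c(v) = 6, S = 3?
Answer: 38364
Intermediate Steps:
w(y, d) = 4 + d (w(y, d) = d + 4 = 4 + d)
D(a, g) = 1 (D(a, g) = (-5 + 6)² = 1² = 1)
D(w(-5, -3), 2)*38364 = 1*38364 = 38364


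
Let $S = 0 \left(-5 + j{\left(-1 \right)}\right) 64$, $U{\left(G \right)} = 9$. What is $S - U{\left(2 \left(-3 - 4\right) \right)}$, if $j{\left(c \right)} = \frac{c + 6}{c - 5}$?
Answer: $-9$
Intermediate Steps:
$j{\left(c \right)} = \frac{6 + c}{-5 + c}$
$S = 0$ ($S = 0 \left(-5 + \frac{6 - 1}{-5 - 1}\right) 64 = 0 \left(-5 + \frac{1}{-6} \cdot 5\right) 64 = 0 \left(-5 - \frac{5}{6}\right) 64 = 0 \left(- \frac{35}{6}\right) 64 = 0 \cdot 64 = 0$)
$S - U{\left(2 \left(-3 - 4\right) \right)} = 0 - 9 = -9$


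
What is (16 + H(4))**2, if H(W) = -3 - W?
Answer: 81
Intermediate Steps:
(16 + H(4))**2 = (16 + (-3 - 1*4))**2 = (16 + (-3 - 4))**2 = (16 - 7)**2 = 9**2 = 81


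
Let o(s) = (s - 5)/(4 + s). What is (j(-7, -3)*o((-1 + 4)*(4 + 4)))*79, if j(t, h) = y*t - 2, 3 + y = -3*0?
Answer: 28519/28 ≈ 1018.5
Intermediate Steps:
y = -3 (y = -3 - 3*0 = -3 + 0 = -3)
j(t, h) = -2 - 3*t (j(t, h) = -3*t - 2 = -2 - 3*t)
o(s) = (-5 + s)/(4 + s)
(j(-7, -3)*o((-1 + 4)*(4 + 4)))*79 = ((-2 - 3*(-7))*((-5 + (-1 + 4)*(4 + 4))/(4 + (-1 + 4)*(4 + 4))))*79 = ((-2 + 21)*((-5 + 3*8)/(4 + 3*8)))*79 = (19*((-5 + 24)/(4 + 24)))*79 = (19*(19/28))*79 = (361/28)*79 = 28519/28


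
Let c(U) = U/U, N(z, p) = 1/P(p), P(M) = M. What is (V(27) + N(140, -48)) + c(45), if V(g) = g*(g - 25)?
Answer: 2639/48 ≈ 54.979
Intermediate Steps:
N(z, p) = 1/p
c(U) = 1
V(g) = g*(-25 + g)
(V(27) + N(140, -48)) + c(45) = (27*(-25 + 27) + 1/(-48)) + 1 = (27*2 - 1/48) + 1 = (54 - 1/48) + 1 = 2591/48 + 1 = 2639/48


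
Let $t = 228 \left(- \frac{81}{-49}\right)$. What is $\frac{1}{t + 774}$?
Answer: $\frac{49}{56394} \approx 0.00086889$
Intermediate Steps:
$t = \frac{18468}{49}$ ($t = 228 \left(\left(-81\right) \left(- \frac{1}{49}\right)\right) = 228 \cdot \frac{81}{49} = \frac{18468}{49} \approx 376.9$)
$\frac{1}{t + 774} = \frac{1}{\frac{18468}{49} + 774} = \frac{1}{\frac{56394}{49}} = \frac{49}{56394}$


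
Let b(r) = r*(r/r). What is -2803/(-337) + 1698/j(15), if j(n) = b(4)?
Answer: 291719/674 ≈ 432.82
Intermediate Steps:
b(r) = r (b(r) = r*1 = r)
j(n) = 4
-2803/(-337) + 1698/j(15) = -2803/(-337) + 1698/4 = -2803*(-1/337) + 1698*(1/4) = 2803/337 + 849/2 = 291719/674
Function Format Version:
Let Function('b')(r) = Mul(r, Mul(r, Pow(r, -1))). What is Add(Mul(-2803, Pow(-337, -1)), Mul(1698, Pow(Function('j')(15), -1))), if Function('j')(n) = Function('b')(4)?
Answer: Rational(291719, 674) ≈ 432.82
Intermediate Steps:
Function('b')(r) = r (Function('b')(r) = Mul(r, 1) = r)
Function('j')(n) = 4
Add(Mul(-2803, Pow(-337, -1)), Mul(1698, Pow(Function('j')(15), -1))) = Add(Mul(-2803, Pow(-337, -1)), Mul(1698, Pow(4, -1))) = Add(Mul(-2803, Rational(-1, 337)), Mul(1698, Rational(1, 4))) = Add(Rational(2803, 337), Rational(849, 2)) = Rational(291719, 674)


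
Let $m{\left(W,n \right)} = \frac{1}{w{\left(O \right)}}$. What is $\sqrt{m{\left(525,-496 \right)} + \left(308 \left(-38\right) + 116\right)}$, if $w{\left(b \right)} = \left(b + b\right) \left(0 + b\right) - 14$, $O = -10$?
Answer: $\frac{i \sqrt{400898262}}{186} \approx 107.65 i$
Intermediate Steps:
$w{\left(b \right)} = -14 + 2 b^{2}$ ($w{\left(b \right)} = 2 b b - 14 = 2 b^{2} - 14 = -14 + 2 b^{2}$)
$m{\left(W,n \right)} = \frac{1}{186}$ ($m{\left(W,n \right)} = \frac{1}{-14 + 2 \left(-10\right)^{2}} = \frac{1}{-14 + 2 \cdot 100} = \frac{1}{-14 + 200} = \frac{1}{186}$)
$\sqrt{m{\left(525,-496 \right)} + \left(308 \left(-38\right) + 116\right)} = \sqrt{\frac{1}{186} + \left(308 \left(-38\right) + 116\right)} = \sqrt{\frac{1}{186} + \left(-11704 + 116\right)} = \sqrt{\frac{1}{186} - 11588} = \sqrt{- \frac{2155367}{186}} = \frac{i \sqrt{400898262}}{186}$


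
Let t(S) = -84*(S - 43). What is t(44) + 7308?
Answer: 7224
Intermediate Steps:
t(S) = 3612 - 84*S (t(S) = -84*(-43 + S) = 3612 - 84*S)
t(44) + 7308 = (3612 - 84*44) + 7308 = (3612 - 3696) + 7308 = -84 + 7308 = 7224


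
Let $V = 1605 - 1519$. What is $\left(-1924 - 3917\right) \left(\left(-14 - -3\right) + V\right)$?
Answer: $-438075$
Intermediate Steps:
$V = 86$
$\left(-1924 - 3917\right) \left(\left(-14 - -3\right) + V\right) = \left(-1924 - 3917\right) \left(\left(-14 - -3\right) + 86\right) = - 5841 \left(\left(-14 + 3\right) + 86\right) = - 5841 \left(-11 + 86\right) = \left(-5841\right) 75 = -438075$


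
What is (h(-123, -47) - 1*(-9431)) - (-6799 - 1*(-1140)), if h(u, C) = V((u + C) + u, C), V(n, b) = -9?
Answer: 15081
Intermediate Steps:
h(u, C) = -9
(h(-123, -47) - 1*(-9431)) - (-6799 - 1*(-1140)) = (-9 - 1*(-9431)) - (-6799 - 1*(-1140)) = (-9 + 9431) - (-6799 + 1140) = 9422 - 1*(-5659) = 9422 + 5659 = 15081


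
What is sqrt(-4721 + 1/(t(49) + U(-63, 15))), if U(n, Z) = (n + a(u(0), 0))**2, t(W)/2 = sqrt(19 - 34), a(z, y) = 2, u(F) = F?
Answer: sqrt(2)*sqrt((-8783420 - 4721*I*sqrt(15))/(3721 + 2*I*sqrt(15))) ≈ 4.0711e-9 - 68.709*I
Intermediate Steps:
t(W) = 2*I*sqrt(15) (t(W) = 2*sqrt(19 - 34) = 2*sqrt(-15) = 2*(I*sqrt(15)) = 2*I*sqrt(15))
U(n, Z) = (2 + n)**2 (U(n, Z) = (n + 2)**2 = (2 + n)**2)
sqrt(-4721 + 1/(t(49) + U(-63, 15))) = sqrt(-4721 + 1/(2*I*sqrt(15) + (2 - 63)**2)) = sqrt(-4721 + 1/(2*I*sqrt(15) + (-61)**2)) = sqrt(-4721 + 1/(2*I*sqrt(15) + 3721)) = sqrt(-4721 + 1/(3721 + 2*I*sqrt(15)))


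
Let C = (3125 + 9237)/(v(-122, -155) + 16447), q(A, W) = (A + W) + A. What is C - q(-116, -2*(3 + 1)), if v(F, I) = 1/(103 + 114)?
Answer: 429621277/1784500 ≈ 240.75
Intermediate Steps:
q(A, W) = W + 2*A
v(F, I) = 1/217
C = 1341277/1784500 (C = (3125 + 9237)/(1/217 + 16447) = 12362/(3569000/217) = 12362*(217/3569000) = 1341277/1784500 ≈ 0.75163)
C - q(-116, -2*(3 + 1)) = 1341277/1784500 - (-2*(3 + 1) + 2*(-116)) = 1341277/1784500 - (-2*4 - 232) = 1341277/1784500 - (-8 - 232) = 1341277/1784500 - 1*(-240) = 1341277/1784500 + 240 = 429621277/1784500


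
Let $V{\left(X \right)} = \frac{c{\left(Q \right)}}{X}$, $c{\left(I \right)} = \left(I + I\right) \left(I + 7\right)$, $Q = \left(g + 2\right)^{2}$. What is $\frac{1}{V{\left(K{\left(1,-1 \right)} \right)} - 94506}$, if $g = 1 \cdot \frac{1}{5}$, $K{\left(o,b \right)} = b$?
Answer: $- \frac{625}{59137882} \approx -1.0569 \cdot 10^{-5}$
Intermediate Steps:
$g = \frac{1}{5}$ ($g = 1 \cdot \frac{1}{5} = \frac{1}{5} \approx 0.2$)
$Q = \frac{121}{25}$ ($Q = \left(\frac{1}{5} + 2\right)^{2} = \left(\frac{11}{5}\right)^{2} = \frac{121}{25} \approx 4.84$)
$c{\left(I \right)} = 2 I \left(7 + I\right)$
$V{\left(X \right)} = \frac{71632}{625 X}$ ($V{\left(X \right)} = \frac{2 \cdot \frac{121}{25} \left(7 + \frac{121}{25}\right)}{X} = \frac{2 \cdot \frac{121}{25} \cdot \frac{296}{25}}{X} = \frac{71632}{625 X}$)
$\frac{1}{V{\left(K{\left(1,-1 \right)} \right)} - 94506} = \frac{1}{\frac{71632}{625 \left(-1\right)} - 94506} = \frac{1}{\frac{71632}{625} \left(-1\right) - 94506} = \frac{1}{- \frac{71632}{625} - 94506} = \frac{1}{- \frac{59137882}{625}} = - \frac{625}{59137882}$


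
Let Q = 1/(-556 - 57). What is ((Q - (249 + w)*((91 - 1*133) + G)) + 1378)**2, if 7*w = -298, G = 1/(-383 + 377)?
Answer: 67382581619565601/662856516 ≈ 1.0165e+8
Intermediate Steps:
Q = -1/613 (Q = 1/(-613) = -1/613 ≈ -0.0016313)
G = -1/6 (G = 1/(-6) = -1/6 ≈ -0.16667)
w = -298/7 (w = (1/7)*(-298) = -298/7 ≈ -42.571)
((Q - (249 + w)*((91 - 1*133) + G)) + 1378)**2 = ((-1/613 - (249 - 298/7)*((91 - 1*133) - 1/6)) + 1378)**2 = ((-1/613 - 1445*((91 - 133) - 1/6)/7) + 1378)**2 = ((-1/613 - 1445*(-42 - 1/6)/7) + 1378)**2 = ((-1/613 - 1445*(-253)/(7*6)) + 1378)**2 = ((-1/613 - 1*(-365585/42)) + 1378)**2 = ((-1/613 + 365585/42) + 1378)**2 = (224103563/25746 + 1378)**2 = (259581551/25746)**2 = 67382581619565601/662856516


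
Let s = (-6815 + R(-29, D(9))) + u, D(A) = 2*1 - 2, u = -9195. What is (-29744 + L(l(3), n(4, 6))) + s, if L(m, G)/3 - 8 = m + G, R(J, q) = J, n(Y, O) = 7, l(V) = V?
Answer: -45729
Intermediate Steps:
D(A) = 0 (D(A) = 2 - 2 = 0)
L(m, G) = 24 + 3*G + 3*m (L(m, G) = 24 + 3*(m + G) = 24 + 3*(G + m) = 24 + (3*G + 3*m) = 24 + 3*G + 3*m)
s = -16039 (s = (-6815 - 29) - 9195 = -6844 - 9195 = -16039)
(-29744 + L(l(3), n(4, 6))) + s = (-29744 + (24 + 3*7 + 3*3)) - 16039 = (-29744 + (24 + 21 + 9)) - 16039 = (-29744 + 54) - 16039 = -29690 - 16039 = -45729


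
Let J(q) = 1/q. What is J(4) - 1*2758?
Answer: -11031/4 ≈ -2757.8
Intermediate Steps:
J(4) - 1*2758 = 1/4 - 1*2758 = ¼ - 2758 = -11031/4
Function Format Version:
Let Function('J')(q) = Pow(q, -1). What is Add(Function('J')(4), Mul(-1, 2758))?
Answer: Rational(-11031, 4) ≈ -2757.8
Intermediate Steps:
Add(Function('J')(4), Mul(-1, 2758)) = Add(Pow(4, -1), Mul(-1, 2758)) = Add(Rational(1, 4), -2758) = Rational(-11031, 4)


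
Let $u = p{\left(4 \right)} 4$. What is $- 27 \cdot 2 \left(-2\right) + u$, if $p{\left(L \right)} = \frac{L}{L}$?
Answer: $112$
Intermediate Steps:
$p{\left(L \right)} = 1$
$u = 4$ ($u = 1 \cdot 4 = 4$)
$- 27 \cdot 2 \left(-2\right) + u = - 27 \cdot 2 \left(-2\right) + 4 = \left(-27\right) \left(-4\right) + 4 = 108 + 4 = 112$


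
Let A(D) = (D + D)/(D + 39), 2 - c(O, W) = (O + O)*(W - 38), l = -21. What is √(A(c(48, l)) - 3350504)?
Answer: 2*I*√27262218200385/5705 ≈ 1830.4*I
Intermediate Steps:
c(O, W) = 2 - 2*O*(-38 + W) (c(O, W) = 2 - (O + O)*(W - 38) = 2 - 2*O*(-38 + W))
A(D) = 2*D/(39 + D) (A(D) = (2*D)/(39 + D) = 2*D/(39 + D))
√(A(c(48, l)) - 3350504) = √(2*(2 + 76*48 - 2*48*(-21))/(39 + (2 + 76*48 - 2*48*(-21))) - 3350504) = √(2*(2 + 3648 + 2016)/(39 + (2 + 3648 + 2016)) - 3350504) = √(2*5666/(39 + 5666) - 3350504) = √(2*5666/5705 - 3350504) = √(2*5666*(1/5705) - 3350504) = √(11332/5705 - 3350504) = √(-19114613988/5705) = 2*I*√27262218200385/5705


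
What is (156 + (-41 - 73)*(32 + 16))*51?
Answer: -271116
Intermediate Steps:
(156 + (-41 - 73)*(32 + 16))*51 = (156 - 114*48)*51 = (156 - 5472)*51 = -5316*51 = -271116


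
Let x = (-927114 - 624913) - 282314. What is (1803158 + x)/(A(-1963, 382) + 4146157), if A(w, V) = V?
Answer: -31183/4146539 ≈ -0.0075202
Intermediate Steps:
x = -1834341 (x = -1552027 - 282314 = -1834341)
(1803158 + x)/(A(-1963, 382) + 4146157) = (1803158 - 1834341)/(382 + 4146157) = -31183/4146539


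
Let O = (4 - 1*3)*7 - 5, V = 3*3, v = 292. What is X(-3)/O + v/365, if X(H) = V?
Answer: 53/10 ≈ 5.3000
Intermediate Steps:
V = 9
O = 2 (O = (4 - 3)*7 - 5 = 1*7 - 5 = 7 - 5 = 2)
X(H) = 9
X(-3)/O + v/365 = 9/2 + 292/365 = 9*(½) + 292*(1/365) = 9/2 + ⅘ = 53/10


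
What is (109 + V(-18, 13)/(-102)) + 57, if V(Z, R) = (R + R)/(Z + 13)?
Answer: 42343/255 ≈ 166.05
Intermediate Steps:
V(Z, R) = 2*R/(13 + Z) (V(Z, R) = (2*R)/(13 + Z) = 2*R/(13 + Z))
(109 + V(-18, 13)/(-102)) + 57 = (109 + (2*13/(13 - 18))/(-102)) + 57 = (109 + (2*13/(-5))*(-1/102)) + 57 = (109 + (2*13*(-⅕))*(-1/102)) + 57 = (109 - 26/5*(-1/102)) + 57 = (109 + 13/255) + 57 = 27808/255 + 57 = 42343/255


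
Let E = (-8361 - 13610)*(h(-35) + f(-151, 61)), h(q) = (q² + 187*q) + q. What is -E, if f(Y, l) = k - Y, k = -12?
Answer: -114600736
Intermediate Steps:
h(q) = q² + 188*q
f(Y, l) = -12 - Y
E = 114600736 (E = (-8361 - 13610)*(-35*(188 - 35) + (-12 - 1*(-151))) = -21971*(-35*153 + (-12 + 151)) = -21971*(-5355 + 139) = -21971*(-5216) = 114600736)
-E = -1*114600736 = -114600736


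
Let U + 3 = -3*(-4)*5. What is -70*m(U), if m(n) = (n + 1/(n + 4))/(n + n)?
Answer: -121730/3477 ≈ -35.010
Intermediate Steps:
U = 57 (U = -3 - 3*(-4)*5 = -3 + 12*5 = -3 + 60 = 57)
m(n) = (n + 1/(4 + n))/(2*n) (m(n) = (n + 1/(4 + n))/((2*n)) = (n + 1/(4 + n))*(1/(2*n)) = (n + 1/(4 + n))/(2*n))
-70*m(U) = -35*(1 + 57² + 4*57)/(57*(4 + 57)) = -35*(1 + 3249 + 228)/(57*61) = -35*3478/(57*61) = -70*1739/3477 = -121730/3477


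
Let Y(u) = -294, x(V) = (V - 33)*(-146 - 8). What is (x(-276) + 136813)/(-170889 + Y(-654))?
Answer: -184399/171183 ≈ -1.0772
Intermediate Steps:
x(V) = 5082 - 154*V (x(V) = (-33 + V)*(-154) = 5082 - 154*V)
(x(-276) + 136813)/(-170889 + Y(-654)) = ((5082 - 154*(-276)) + 136813)/(-170889 - 294) = ((5082 + 42504) + 136813)/(-171183) = (47586 + 136813)*(-1/171183) = 184399*(-1/171183) = -184399/171183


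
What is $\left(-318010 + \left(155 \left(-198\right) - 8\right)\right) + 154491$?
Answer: $-194217$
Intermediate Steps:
$\left(-318010 + \left(155 \left(-198\right) - 8\right)\right) + 154491 = \left(-318010 - 30698\right) + 154491 = -348708 + 154491 = -194217$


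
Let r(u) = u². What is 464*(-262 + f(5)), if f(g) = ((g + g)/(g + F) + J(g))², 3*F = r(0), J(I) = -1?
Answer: -121104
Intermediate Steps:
F = 0 (F = (⅓)*0² = (⅓)*0 = 0)
f(g) = 1 (f(g) = ((g + g)/(g + 0) - 1)² = ((2*g)/g - 1)² = (2 - 1)² = 1² = 1)
464*(-262 + f(5)) = 464*(-262 + 1) = 464*(-261) = -121104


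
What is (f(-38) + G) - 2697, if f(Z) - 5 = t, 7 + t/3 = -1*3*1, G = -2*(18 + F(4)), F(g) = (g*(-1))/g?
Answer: -2756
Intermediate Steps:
F(g) = -1 (F(g) = (-g)/g = -1)
G = -34 (G = -2*(18 - 1) = -2*17 = -34)
t = -30 (t = -21 + 3*(-1*3*1) = -21 + 3*(-3*1) = -21 + 3*(-3) = -21 - 9 = -30)
f(Z) = -25 (f(Z) = 5 - 30 = -25)
(f(-38) + G) - 2697 = (-25 - 34) - 2697 = -59 - 2697 = -2756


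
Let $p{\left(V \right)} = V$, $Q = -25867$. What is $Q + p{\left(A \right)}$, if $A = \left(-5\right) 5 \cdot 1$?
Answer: $-25892$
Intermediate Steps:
$A = -25$ ($A = \left(-25\right) 1 = -25$)
$Q + p{\left(A \right)} = -25867 - 25 = -25892$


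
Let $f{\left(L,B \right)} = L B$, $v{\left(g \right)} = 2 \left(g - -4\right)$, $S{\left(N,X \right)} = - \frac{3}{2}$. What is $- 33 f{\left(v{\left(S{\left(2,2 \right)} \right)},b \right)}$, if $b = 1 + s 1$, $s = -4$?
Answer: $495$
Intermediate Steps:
$S{\left(N,X \right)} = - \frac{3}{2}$ ($S{\left(N,X \right)} = \left(-3\right) \frac{1}{2} = - \frac{3}{2}$)
$v{\left(g \right)} = 8 + 2 g$ ($v{\left(g \right)} = 2 \left(g + 4\right) = 2 \left(4 + g\right) = 8 + 2 g$)
$b = -3$ ($b = 1 - 4 = -3$)
$f{\left(L,B \right)} = B L$
$- 33 f{\left(v{\left(S{\left(2,2 \right)} \right)},b \right)} = - 33 \left(- 3 \left(8 + 2 \left(- \frac{3}{2}\right)\right)\right) = - 33 \left(- 3 \left(8 - 3\right)\right) = - 33 \left(\left(-3\right) 5\right) = \left(-33\right) \left(-15\right) = 495$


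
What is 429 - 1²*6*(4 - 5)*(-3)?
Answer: 411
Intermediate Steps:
429 - 1²*6*(4 - 5)*(-3) = 429 - 1*6*(-1*(-3)) = 429 - 6*3 = 429 - 1*18 = 429 - 18 = 411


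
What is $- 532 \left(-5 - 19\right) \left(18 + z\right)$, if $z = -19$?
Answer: $-12768$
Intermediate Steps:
$- 532 \left(-5 - 19\right) \left(18 + z\right) = - 532 \left(-5 - 19\right) \left(18 - 19\right) = - 532 \left(\left(-24\right) \left(-1\right)\right) = \left(-532\right) 24 = -12768$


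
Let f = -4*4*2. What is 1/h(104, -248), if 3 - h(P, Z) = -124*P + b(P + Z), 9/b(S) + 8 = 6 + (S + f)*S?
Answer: 25342/326886449 ≈ 7.7525e-5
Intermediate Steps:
f = -32 (f = -16*2 = -32)
b(S) = 9/(-2 + S*(-32 + S)) (b(S) = 9/(-8 + (6 + (S - 32)*S)) = 9/(-8 + (6 + (-32 + S)*S)) = 9/(-8 + (6 + S*(-32 + S))) = 9/(-2 + S*(-32 + S)))
h(P, Z) = 3 - 9/(-2 + (P + Z)² - 32*P - 32*Z) + 124*P (h(P, Z) = 3 - (-124*P + 9/(-2 + (P + Z)² - 32*(P + Z))) = 3 - (-124*P + 9/(-2 + (P + Z)² + (-32*P - 32*Z))) = 3 - (-124*P + 9/(-2 + (P + Z)² - 32*P - 32*Z)) = 3 + (-9/(-2 + (P + Z)² - 32*P - 32*Z) + 124*P) = 3 - 9/(-2 + (P + Z)² - 32*P - 32*Z) + 124*P)
1/h(104, -248) = 1/(3 - 9/(-2 + (104 - 248)² - 32*104 - 32*(-248)) + 124*104) = 1/(3 - 9/(-2 + (-144)² - 3328 + 7936) + 12896) = 1/(3 - 9/(-2 + 20736 - 3328 + 7936) + 12896) = 1/(3 - 9/25342 + 12896) = 1/(326886449/25342) = 25342/326886449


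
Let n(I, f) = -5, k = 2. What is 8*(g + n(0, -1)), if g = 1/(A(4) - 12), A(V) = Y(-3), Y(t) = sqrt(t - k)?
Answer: -6056/149 - 8*I*sqrt(5)/149 ≈ -40.644 - 0.12006*I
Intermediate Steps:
Y(t) = sqrt(-2 + t) (Y(t) = sqrt(t - 1*2) = sqrt(t - 2) = sqrt(-2 + t))
A(V) = I*sqrt(5) (A(V) = sqrt(-2 - 3) = sqrt(-5) = I*sqrt(5))
g = 1/(-12 + I*sqrt(5)) (g = 1/(I*sqrt(5) - 12) = 1/(-12 + I*sqrt(5)) ≈ -0.080537 - 0.015007*I)
8*(g + n(0, -1)) = 8*((-12/149 - I*sqrt(5)/149) - 5) = 8*(-757/149 - I*sqrt(5)/149) = -6056/149 - 8*I*sqrt(5)/149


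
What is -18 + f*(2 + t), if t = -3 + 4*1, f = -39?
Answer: -135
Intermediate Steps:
t = 1 (t = -3 + 4 = 1)
-18 + f*(2 + t) = -18 - 39*(2 + 1) = -18 - 39*3 = -18 - 117 = -135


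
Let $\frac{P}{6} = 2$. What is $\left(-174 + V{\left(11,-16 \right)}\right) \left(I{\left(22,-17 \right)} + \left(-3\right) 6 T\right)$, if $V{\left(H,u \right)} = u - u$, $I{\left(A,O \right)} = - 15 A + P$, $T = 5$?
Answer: $70992$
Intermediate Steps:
$P = 12$ ($P = 6 \cdot 2 = 12$)
$I{\left(A,O \right)} = 12 - 15 A$ ($I{\left(A,O \right)} = - 15 A + 12 = 12 - 15 A$)
$V{\left(H,u \right)} = 0$
$\left(-174 + V{\left(11,-16 \right)}\right) \left(I{\left(22,-17 \right)} + \left(-3\right) 6 T\right) = \left(-174 + 0\right) \left(\left(12 - 330\right) + \left(-3\right) 6 \cdot 5\right) = - 174 \left(\left(12 - 330\right) - 90\right) = - 174 \left(-318 - 90\right) = \left(-174\right) \left(-408\right) = 70992$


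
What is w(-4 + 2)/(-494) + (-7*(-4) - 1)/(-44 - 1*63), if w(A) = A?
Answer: -6562/26429 ≈ -0.24829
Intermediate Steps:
w(-4 + 2)/(-494) + (-7*(-4) - 1)/(-44 - 1*63) = (-4 + 2)/(-494) + (-7*(-4) - 1)/(-44 - 1*63) = -2*(-1/494) + (28 - 1)/(-44 - 63) = 1/247 + 27/(-107) = 1/247 + 27*(-1/107) = 1/247 - 27/107 = -6562/26429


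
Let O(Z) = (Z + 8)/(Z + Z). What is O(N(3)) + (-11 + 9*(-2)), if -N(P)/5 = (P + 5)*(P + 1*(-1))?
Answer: -571/20 ≈ -28.550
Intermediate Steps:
N(P) = -5*(-1 + P)*(5 + P) (N(P) = -5*(P + 5)*(P + 1*(-1)) = -5*(5 + P)*(P - 1) = -5*(5 + P)*(-1 + P) = -5*(-1 + P)*(5 + P))
O(Z) = (8 + Z)/(2*Z) (O(Z) = (8 + Z)/((2*Z)) = (8 + Z)*(1/(2*Z)) = (8 + Z)/(2*Z))
O(N(3)) + (-11 + 9*(-2)) = (8 + (25 - 20*3 - 5*3**2))/(2*(25 - 20*3 - 5*3**2)) + (-11 + 9*(-2)) = (8 + (25 - 60 - 5*9))/(2*(25 - 60 - 5*9)) + (-11 - 18) = (8 + (25 - 60 - 45))/(2*(25 - 60 - 45)) - 29 = (1/2)*(8 - 80)/(-80) - 29 = (1/2)*(-1/80)*(-72) - 29 = 9/20 - 29 = -571/20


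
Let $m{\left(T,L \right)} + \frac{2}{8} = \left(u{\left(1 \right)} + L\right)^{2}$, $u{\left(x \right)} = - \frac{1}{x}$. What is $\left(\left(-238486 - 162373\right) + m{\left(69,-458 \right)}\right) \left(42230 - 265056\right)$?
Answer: $\frac{84753317469}{2} \approx 4.2377 \cdot 10^{10}$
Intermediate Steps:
$m{\left(T,L \right)} = - \frac{1}{4} + \left(-1 + L\right)^{2}$ ($m{\left(T,L \right)} = - \frac{1}{4} + \left(- 1^{-1} + L\right)^{2} = - \frac{1}{4} + \left(\left(-1\right) 1 + L\right)^{2} = - \frac{1}{4} + \left(-1 + L\right)^{2}$)
$\left(\left(-238486 - 162373\right) + m{\left(69,-458 \right)}\right) \left(42230 - 265056\right) = \left(\left(-238486 - 162373\right) - \left(\frac{1}{4} - \left(-1 - 458\right)^{2}\right)\right) \left(42230 - 265056\right) = \left(\left(-238486 - 162373\right) - \left(\frac{1}{4} - \left(-459\right)^{2}\right)\right) \left(-222826\right) = \left(-400859 + \left(- \frac{1}{4} + 210681\right)\right) \left(-222826\right) = \left(-400859 + \frac{842723}{4}\right) \left(-222826\right) = \left(- \frac{760713}{4}\right) \left(-222826\right) = \frac{84753317469}{2}$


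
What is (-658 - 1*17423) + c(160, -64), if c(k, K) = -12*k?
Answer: -20001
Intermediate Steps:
(-658 - 1*17423) + c(160, -64) = (-658 - 1*17423) - 12*160 = (-658 - 17423) - 1920 = -18081 - 1920 = -20001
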